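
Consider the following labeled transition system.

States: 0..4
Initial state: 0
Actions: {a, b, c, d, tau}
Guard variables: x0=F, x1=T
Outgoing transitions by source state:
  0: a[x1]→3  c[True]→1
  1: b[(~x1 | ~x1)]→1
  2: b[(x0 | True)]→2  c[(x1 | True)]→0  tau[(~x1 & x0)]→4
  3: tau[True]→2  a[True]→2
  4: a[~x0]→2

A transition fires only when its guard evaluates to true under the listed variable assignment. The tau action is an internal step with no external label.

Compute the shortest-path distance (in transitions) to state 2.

BFS to 2:
  depth 0: {0}
  depth 1: {1,3}
  depth 2: {2}
2 enters at depth 2; path a·a

Answer: 2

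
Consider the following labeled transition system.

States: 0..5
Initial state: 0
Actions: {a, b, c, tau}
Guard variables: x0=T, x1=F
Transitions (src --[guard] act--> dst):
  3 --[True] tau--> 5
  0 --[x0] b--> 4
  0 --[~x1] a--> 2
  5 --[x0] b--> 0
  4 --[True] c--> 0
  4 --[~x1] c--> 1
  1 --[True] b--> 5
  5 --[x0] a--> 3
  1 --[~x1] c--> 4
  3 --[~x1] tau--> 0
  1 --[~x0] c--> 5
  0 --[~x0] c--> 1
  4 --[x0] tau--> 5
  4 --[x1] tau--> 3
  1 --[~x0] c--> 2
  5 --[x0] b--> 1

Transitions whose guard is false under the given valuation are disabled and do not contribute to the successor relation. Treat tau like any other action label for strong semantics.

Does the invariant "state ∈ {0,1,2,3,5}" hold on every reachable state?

Answer: INVARIANT VIOLATED at state 4

Analysis:
Safe = {0,1,2,3,5}
Reach set: {0,1,2,3,4,5}
  0: safe
  1: safe
  2: safe
  3: safe
  4: ✗ unsafe
  5: safe
reach 4 via b — violates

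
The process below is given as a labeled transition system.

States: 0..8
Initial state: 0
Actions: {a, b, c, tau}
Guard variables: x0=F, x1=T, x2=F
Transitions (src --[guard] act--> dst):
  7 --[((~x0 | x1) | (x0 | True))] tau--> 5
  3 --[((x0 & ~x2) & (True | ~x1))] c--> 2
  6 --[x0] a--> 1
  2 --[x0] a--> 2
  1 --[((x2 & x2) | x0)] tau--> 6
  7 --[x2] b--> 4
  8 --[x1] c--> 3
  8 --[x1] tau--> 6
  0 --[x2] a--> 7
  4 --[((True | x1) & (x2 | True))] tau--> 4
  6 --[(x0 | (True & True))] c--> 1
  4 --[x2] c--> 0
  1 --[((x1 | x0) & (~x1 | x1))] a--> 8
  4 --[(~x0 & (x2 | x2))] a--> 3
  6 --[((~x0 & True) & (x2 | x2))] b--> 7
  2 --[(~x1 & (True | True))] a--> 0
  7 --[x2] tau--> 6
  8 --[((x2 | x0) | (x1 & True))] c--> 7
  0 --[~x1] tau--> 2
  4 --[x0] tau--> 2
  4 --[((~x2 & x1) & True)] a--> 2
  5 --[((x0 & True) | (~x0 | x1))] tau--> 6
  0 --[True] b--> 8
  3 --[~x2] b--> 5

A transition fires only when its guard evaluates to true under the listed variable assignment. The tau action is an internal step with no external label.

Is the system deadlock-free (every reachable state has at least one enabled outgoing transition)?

Answer: DEADLOCK-FREE

Analysis:
R = {0,1,3,5,6,7,8}
  0: b→8  [1 out]
  1: a→8  [1 out]
  3: b→5  [1 out]
  5: tau→6  [1 out]
  6: c→1  [1 out]
  7: tau→5  [1 out]
  8: c→3  c→7  tau→6  [3 out]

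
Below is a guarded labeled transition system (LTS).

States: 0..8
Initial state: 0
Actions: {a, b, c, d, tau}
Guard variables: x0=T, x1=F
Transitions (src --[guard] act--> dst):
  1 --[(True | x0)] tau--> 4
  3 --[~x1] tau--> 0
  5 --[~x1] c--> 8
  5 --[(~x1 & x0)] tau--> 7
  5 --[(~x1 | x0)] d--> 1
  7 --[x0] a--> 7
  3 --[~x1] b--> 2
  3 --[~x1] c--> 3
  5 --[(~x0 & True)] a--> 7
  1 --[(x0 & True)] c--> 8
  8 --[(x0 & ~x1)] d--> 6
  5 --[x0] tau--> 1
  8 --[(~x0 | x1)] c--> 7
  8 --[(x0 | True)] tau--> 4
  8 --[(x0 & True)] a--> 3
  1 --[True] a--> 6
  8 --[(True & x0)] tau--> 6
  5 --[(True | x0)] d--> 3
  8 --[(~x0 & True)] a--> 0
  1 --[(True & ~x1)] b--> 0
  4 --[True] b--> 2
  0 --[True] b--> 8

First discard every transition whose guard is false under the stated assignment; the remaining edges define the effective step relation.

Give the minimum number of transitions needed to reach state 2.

Layered search for 2:
  L0 = {0}
  L1 = {8}
  L2 = {3,4,6}
  L3 = {2}
depth(2)=3, e.g. b·a·b

Answer: 3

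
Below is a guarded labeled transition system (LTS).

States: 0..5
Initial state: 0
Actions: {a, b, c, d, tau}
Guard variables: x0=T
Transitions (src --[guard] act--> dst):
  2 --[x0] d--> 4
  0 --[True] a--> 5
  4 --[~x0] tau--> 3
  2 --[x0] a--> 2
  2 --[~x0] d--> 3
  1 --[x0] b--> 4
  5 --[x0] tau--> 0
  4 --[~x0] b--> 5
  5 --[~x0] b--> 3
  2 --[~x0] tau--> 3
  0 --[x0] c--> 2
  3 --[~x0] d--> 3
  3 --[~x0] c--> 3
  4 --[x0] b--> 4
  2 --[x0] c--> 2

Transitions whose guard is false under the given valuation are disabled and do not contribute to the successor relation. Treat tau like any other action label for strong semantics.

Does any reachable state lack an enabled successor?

Answer: DEADLOCK-FREE

Analysis:
Reach set: {0,2,4,5}
  0: a→5  c→2  [2 out]
  2: a→2  c→2  d→4  [3 out]
  4: b→4  [1 out]
  5: tau→0  [1 out]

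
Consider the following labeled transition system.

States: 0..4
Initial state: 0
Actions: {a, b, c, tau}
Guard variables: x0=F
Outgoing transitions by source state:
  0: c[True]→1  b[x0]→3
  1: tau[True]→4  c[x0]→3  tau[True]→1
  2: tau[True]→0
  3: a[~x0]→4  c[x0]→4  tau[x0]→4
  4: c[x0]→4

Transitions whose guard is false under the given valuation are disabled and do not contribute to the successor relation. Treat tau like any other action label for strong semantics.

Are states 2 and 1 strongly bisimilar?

Bisimulation quotient by refinement:
  round 0: {{0,1,2,3,4}}
  round 1: {{0},{1,2},{3},{4}}
  round 2: {{0},{1},{2},{3},{4}}
5 equivalence class(es) (converged in 3)
class of 2: {2}; class of 1: {1}

Answer: NOT BISIMILAR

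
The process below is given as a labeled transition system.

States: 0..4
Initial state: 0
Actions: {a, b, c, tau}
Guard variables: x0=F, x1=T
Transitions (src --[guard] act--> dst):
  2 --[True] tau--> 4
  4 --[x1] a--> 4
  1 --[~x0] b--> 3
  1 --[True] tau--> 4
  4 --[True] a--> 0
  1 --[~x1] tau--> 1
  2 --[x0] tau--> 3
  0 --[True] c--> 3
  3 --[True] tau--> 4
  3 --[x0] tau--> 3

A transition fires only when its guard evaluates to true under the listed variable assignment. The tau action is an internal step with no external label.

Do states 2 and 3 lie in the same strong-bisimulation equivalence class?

Refine partition for ~:
  π0 = {{0,1,2,3,4}}
  π1 = {{0},{1},{2,3},{4}}
Fixed point at round 2; 4 class(es).
[2]={2,3}  [3]={2,3}

Answer: BISIMILAR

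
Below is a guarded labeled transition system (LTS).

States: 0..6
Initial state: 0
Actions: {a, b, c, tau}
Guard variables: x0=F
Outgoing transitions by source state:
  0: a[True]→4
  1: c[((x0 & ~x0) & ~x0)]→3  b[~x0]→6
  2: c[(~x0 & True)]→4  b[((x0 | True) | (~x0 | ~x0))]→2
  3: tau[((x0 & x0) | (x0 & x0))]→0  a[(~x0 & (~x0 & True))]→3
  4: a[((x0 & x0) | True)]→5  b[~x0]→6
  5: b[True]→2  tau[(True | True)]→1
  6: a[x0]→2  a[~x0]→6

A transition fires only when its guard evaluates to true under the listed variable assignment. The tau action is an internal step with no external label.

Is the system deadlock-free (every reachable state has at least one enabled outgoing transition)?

Answer: DEADLOCK-FREE

Analysis:
Reachable = {0,1,2,4,5,6}
  0: a→4  [deg 1]
  1: b→6  [deg 1]
  2: b→2  c→4  [deg 2]
  4: a→5  b→6  [deg 2]
  5: b→2  tau→1  [deg 2]
  6: a→6  [deg 1]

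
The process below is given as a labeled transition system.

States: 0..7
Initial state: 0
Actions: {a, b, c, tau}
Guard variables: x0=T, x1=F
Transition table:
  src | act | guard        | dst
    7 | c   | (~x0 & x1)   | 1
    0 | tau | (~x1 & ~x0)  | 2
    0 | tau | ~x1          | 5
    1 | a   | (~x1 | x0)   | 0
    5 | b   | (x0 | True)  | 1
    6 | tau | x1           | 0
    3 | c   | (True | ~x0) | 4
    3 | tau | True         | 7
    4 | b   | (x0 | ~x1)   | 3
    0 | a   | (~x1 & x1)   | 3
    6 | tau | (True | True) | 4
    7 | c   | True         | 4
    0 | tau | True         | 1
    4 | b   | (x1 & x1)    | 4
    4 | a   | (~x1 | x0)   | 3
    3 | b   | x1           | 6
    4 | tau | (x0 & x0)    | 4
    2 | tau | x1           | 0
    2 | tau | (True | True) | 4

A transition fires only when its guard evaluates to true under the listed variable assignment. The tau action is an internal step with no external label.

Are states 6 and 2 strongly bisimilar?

Answer: BISIMILAR

Trace:
Refine partition for ~:
  round 0: {{0,1,2,3,4,5,6,7}}
  round 1: {{0,2,6},{1},{3},{4},{5},{7}}
  round 2: {{0},{1},{2,6},{3},{4},{5},{7}}
Fixed point at round 3; 7 class(es).
6∈{2,6}, 2∈{2,6}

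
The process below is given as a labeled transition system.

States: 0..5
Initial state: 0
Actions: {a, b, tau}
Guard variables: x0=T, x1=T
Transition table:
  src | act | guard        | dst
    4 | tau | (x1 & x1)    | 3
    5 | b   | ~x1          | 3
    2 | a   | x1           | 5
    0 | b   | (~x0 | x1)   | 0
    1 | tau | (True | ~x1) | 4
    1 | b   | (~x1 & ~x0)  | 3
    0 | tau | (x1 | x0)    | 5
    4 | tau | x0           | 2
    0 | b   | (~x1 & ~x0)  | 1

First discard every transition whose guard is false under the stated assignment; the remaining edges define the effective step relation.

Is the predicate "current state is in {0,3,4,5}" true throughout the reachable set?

Inv-set: {0,3,4,5}
Reachable = {0,5}
  0: safe
  5: safe

Answer: INVARIANT HOLDS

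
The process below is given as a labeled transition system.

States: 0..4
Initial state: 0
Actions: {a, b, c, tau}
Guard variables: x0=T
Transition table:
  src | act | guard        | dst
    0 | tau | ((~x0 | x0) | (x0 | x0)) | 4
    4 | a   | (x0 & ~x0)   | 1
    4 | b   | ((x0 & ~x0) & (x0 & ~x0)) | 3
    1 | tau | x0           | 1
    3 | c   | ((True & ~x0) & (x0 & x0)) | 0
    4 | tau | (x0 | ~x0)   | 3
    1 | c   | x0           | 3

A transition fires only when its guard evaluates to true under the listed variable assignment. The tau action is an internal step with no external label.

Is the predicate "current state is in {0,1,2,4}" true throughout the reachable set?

Inv-set: {0,1,2,4}
Reachable = {0,3,4}
  0: safe
  3: VIOLATES
  4: safe
counterexample path to 3: tau·tau

Answer: INVARIANT VIOLATED at state 3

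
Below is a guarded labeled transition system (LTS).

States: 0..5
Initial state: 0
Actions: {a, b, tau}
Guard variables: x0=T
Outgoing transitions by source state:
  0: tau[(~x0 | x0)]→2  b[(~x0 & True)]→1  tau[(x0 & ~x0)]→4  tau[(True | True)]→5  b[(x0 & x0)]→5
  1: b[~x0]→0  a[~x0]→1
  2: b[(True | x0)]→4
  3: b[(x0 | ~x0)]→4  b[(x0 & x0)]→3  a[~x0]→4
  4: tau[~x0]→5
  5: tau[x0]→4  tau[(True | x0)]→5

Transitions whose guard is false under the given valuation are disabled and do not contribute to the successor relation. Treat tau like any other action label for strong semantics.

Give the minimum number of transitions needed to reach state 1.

Breadth-first toward 1:
  L0 = {0}
  L1 = {2,5}
  L2 = {4}
1 never appears.

Answer: UNREACHABLE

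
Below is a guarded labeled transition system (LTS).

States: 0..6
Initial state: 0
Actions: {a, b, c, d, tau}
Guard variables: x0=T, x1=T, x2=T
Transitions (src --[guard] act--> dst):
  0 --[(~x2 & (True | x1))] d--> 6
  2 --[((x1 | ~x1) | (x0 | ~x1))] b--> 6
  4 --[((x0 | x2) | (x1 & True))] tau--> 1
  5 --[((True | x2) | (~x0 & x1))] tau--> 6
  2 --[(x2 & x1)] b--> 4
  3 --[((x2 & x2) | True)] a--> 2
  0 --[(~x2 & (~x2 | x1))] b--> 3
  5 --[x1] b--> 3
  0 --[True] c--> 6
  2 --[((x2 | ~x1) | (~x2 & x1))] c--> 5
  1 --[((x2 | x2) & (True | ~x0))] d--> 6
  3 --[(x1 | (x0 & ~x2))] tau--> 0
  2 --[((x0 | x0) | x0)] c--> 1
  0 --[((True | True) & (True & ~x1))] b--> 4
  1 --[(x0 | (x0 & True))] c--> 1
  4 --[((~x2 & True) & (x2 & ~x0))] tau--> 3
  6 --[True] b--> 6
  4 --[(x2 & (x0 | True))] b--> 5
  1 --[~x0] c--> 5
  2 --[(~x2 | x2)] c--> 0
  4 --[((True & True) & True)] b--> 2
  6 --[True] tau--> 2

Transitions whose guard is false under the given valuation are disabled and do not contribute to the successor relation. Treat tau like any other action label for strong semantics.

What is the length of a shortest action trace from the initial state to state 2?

Answer: 2

Working:
BFS to 2:
  L0 = {0}
  L1 = {6}
  L2 = {2}
depth(2)=2, e.g. c·tau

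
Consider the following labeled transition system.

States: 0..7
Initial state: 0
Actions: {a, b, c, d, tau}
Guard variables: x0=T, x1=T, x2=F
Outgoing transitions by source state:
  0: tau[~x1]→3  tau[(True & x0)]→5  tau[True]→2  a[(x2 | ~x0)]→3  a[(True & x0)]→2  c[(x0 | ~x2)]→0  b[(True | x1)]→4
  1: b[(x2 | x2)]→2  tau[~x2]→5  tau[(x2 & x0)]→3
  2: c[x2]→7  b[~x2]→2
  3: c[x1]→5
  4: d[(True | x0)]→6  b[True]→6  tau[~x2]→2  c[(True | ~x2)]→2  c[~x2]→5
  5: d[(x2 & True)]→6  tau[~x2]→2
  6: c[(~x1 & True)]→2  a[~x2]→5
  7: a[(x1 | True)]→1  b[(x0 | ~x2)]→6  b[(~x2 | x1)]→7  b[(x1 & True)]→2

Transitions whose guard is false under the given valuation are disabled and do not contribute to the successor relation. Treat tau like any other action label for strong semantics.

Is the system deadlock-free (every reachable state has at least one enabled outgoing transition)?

Answer: DEADLOCK-FREE

Trace:
Reach set: {0,2,4,5,6}
  0: a→2  b→4  c→0  tau→2  tau→5  [5 exit(s)]
  2: b→2  [1 exit(s)]
  4: b→6  c→2  c→5  d→6  tau→2  [5 exit(s)]
  5: tau→2  [1 exit(s)]
  6: a→5  [1 exit(s)]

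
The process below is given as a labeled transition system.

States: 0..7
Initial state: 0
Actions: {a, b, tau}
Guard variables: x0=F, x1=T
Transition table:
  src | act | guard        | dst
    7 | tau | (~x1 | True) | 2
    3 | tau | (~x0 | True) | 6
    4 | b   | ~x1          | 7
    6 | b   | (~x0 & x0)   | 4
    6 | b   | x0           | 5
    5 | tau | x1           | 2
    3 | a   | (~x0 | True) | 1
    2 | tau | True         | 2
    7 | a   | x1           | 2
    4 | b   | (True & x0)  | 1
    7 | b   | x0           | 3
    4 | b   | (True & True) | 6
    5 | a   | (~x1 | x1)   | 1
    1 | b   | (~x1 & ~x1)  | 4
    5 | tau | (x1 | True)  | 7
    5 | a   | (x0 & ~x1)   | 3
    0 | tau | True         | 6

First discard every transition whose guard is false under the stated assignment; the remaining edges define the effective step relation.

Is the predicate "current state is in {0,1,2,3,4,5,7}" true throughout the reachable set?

Inv-set: {0,1,2,3,4,5,7}
R = {0,6}
  0: ok
  6: ✗ unsafe
counterexample path to 6: tau

Answer: INVARIANT VIOLATED at state 6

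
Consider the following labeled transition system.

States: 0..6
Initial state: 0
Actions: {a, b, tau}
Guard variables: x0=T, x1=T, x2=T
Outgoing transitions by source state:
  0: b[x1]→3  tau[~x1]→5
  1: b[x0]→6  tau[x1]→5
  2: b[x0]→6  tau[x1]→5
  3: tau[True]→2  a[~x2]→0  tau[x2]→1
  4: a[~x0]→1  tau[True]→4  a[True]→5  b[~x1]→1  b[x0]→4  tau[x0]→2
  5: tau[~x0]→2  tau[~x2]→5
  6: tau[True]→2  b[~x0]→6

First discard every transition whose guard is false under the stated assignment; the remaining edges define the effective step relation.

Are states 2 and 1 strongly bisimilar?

Bisimulation quotient by refinement:
  P[0] = {{0,1,2,3,4,5,6}}
  P[1] = {{0},{1,2},{3,6},{4},{5}}
Fixed point at round 2; 5 class(es).
2∈{1,2}, 1∈{1,2}

Answer: BISIMILAR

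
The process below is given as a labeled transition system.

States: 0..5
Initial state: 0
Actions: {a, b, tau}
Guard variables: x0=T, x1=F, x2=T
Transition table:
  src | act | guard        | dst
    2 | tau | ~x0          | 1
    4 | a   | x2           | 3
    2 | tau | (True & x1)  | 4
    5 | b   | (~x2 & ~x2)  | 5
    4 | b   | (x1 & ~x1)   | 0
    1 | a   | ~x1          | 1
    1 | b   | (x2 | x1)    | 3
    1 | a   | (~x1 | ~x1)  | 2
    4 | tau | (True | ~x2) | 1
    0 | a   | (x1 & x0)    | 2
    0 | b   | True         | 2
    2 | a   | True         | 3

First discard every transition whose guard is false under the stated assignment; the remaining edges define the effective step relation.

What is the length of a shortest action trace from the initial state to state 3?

Layered search for 3:
  L0 = {0}
  L1 = {2}
  L2 = {3}
depth(3)=2, e.g. b·a

Answer: 2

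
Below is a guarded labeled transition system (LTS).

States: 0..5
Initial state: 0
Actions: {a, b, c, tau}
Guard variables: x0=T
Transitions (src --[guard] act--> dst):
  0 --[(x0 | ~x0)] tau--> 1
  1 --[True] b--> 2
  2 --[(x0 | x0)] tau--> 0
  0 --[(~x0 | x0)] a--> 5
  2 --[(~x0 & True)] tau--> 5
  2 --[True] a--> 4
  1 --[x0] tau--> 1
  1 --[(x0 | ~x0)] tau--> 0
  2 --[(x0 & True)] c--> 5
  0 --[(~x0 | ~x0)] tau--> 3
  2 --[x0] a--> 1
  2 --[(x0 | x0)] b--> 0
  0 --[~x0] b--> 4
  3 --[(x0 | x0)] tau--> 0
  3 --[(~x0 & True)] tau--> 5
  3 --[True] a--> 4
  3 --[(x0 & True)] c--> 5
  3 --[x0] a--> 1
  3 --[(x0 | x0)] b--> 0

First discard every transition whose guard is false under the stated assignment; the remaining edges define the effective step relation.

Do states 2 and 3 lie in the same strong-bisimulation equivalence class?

Compute ~ classes (split until stable):
  π0 = {{0,1,2,3,4,5}}
  π1 = {{0},{1},{2,3},{4,5}}
4 equivalence class(es) (converged in 2)
2∈{2,3}, 3∈{2,3}

Answer: BISIMILAR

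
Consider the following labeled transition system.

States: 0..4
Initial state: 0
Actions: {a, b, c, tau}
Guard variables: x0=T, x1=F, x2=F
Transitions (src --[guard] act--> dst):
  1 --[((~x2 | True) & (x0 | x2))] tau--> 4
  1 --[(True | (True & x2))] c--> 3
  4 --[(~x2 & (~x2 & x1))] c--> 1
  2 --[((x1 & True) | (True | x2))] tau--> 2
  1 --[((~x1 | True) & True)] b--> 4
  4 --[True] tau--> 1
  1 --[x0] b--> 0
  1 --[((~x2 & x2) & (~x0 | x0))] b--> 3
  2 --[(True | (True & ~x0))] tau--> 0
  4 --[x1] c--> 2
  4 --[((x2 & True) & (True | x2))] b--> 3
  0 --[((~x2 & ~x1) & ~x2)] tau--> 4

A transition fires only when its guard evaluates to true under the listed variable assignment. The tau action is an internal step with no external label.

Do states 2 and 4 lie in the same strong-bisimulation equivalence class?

Refine partition for ~:
  P[0] = {{0,1,2,3,4}}
  P[1] = {{0,2,4},{1},{3}}
  P[2] = {{0,2},{1},{3},{4}}
  P[3] = {{0},{1},{2},{3},{4}}
stable after 4 split(s): 5 block(s)
[2]={2}  [4]={4}

Answer: NOT BISIMILAR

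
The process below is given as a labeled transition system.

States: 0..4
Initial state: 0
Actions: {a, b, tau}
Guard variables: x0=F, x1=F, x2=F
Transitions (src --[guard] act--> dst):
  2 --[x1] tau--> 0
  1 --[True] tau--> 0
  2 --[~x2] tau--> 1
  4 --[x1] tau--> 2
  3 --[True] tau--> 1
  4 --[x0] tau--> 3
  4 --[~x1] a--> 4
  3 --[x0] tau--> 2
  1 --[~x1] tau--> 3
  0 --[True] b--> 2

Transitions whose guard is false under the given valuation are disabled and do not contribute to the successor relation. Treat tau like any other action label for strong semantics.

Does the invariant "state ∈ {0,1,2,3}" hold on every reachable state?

Inv-set: {0,1,2,3}
Reach set: {0,1,2,3}
  0: safe
  1: safe
  2: safe
  3: safe

Answer: INVARIANT HOLDS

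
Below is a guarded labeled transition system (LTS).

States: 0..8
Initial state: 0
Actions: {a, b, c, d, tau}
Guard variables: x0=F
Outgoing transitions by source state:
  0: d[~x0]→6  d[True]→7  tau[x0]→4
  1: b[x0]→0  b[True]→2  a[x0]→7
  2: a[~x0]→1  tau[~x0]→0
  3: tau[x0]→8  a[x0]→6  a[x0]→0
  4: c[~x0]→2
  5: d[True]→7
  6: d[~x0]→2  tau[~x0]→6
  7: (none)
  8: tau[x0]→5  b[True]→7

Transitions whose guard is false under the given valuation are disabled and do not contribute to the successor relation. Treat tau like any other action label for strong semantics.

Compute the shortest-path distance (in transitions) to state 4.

Answer: UNREACHABLE

Working:
BFS to 4:
  Layer 0: {0}
  Layer 1: {6,7}
  Layer 2: {2}
  Layer 3: {1}
4 never appears.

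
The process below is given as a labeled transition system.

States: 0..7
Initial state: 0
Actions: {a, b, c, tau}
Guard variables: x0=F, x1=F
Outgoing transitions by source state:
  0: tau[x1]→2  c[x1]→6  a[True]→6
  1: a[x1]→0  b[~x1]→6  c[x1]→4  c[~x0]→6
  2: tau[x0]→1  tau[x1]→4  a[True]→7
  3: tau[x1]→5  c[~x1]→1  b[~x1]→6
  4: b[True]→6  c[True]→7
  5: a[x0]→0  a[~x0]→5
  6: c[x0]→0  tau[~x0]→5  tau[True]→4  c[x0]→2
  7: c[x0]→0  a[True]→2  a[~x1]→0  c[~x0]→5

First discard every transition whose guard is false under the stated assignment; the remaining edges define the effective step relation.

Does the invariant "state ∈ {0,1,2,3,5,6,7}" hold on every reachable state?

Answer: INVARIANT VIOLATED at state 4

Working:
Safe = {0,1,2,3,5,6,7}
Reach set: {0,2,4,5,6,7}
  0: safe
  2: safe
  4: ✗ unsafe
  5: safe
  6: safe
  7: safe
reach 4 via a·tau — violates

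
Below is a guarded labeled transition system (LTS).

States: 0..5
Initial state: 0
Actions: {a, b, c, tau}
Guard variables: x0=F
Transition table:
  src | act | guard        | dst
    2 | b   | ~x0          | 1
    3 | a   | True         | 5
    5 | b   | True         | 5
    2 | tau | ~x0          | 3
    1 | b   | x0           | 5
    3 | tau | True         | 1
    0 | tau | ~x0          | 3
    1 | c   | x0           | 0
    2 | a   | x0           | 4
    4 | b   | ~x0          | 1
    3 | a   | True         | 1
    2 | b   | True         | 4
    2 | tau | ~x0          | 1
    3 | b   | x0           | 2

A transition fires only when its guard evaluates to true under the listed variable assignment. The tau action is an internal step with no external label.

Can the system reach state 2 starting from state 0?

Guard filter leaves 10 enabled edge(s).
depth 0: {0}
depth 1: {3}  total {0,3}
depth 2: {1,5}  total {0,1,3,5}
Reachable = {0,1,3,5}

Answer: UNREACHABLE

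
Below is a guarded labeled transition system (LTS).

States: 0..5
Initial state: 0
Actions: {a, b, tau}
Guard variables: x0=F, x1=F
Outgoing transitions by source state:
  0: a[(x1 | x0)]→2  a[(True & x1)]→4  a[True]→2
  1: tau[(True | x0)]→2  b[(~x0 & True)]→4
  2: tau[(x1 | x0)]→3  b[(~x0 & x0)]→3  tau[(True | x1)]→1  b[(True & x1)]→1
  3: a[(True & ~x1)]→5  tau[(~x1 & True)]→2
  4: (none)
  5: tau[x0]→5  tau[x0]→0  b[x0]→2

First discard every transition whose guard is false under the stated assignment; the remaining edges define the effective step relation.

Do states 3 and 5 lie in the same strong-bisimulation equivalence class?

Compute ~ classes (split until stable):
  π0 = {{0,1,2,3,4,5}}
  π1 = {{0},{1},{2},{3},{4,5}}
5 equivalence class(es) (converged in 2)
class of 3: {3}; class of 5: {4,5}

Answer: NOT BISIMILAR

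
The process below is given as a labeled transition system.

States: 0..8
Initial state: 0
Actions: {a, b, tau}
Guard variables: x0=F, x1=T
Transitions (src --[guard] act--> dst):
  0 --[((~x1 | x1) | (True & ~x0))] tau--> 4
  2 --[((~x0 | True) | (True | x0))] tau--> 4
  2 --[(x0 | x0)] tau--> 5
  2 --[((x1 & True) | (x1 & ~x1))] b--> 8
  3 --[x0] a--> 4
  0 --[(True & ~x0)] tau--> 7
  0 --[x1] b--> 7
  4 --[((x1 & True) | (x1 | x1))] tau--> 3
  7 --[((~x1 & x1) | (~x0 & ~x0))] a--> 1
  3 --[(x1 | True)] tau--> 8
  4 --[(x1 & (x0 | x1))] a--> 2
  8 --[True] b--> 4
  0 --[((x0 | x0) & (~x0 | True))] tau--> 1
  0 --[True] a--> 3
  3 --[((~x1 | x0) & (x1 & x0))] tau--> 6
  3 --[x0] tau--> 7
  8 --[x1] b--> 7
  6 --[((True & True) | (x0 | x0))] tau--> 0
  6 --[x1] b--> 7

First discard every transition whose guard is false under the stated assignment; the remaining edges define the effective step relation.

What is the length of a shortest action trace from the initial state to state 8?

Breadth-first toward 8:
  depth 0: {0}
  depth 1: {3,4,7}
  depth 2: {1,2,8}
8 enters at depth 2; path a·tau

Answer: 2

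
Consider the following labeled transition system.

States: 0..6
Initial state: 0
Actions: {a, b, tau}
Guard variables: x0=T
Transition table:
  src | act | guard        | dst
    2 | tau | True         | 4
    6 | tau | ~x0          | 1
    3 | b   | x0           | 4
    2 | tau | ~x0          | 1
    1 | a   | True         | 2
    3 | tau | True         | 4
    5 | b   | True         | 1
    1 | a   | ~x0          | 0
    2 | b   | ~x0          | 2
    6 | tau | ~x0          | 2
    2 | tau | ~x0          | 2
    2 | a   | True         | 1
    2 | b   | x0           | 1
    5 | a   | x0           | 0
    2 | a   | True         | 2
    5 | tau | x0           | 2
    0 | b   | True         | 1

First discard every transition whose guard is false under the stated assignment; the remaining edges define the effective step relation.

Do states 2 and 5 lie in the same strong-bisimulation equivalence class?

Answer: NOT BISIMILAR

Trace:
Compute ~ classes (split until stable):
  P[0] = {{0,1,2,3,4,5,6}}
  P[1] = {{0},{1},{2,5},{3},{4,6}}
  P[2] = {{0},{1},{2},{3},{4,6},{5}}
Fixed point at round 3; 6 class(es).
[2]={2}  [5]={5}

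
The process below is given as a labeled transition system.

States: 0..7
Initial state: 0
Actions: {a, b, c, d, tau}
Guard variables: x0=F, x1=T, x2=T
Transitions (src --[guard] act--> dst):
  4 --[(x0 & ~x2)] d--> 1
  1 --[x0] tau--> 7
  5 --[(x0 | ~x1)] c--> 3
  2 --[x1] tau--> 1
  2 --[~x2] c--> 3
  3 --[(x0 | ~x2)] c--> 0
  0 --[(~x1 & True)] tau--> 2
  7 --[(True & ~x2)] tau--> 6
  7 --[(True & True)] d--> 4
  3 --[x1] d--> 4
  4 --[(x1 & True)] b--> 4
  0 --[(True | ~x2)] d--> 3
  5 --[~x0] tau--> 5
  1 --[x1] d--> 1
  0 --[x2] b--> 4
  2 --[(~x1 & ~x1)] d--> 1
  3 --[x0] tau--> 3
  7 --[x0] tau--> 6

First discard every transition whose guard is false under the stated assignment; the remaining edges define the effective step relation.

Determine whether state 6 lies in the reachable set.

8 transition(s) survive guard evaluation.
depth 0: {0}
depth 1: {3,4}  cumulative {0,3,4}
Reachable = {0,3,4}

Answer: UNREACHABLE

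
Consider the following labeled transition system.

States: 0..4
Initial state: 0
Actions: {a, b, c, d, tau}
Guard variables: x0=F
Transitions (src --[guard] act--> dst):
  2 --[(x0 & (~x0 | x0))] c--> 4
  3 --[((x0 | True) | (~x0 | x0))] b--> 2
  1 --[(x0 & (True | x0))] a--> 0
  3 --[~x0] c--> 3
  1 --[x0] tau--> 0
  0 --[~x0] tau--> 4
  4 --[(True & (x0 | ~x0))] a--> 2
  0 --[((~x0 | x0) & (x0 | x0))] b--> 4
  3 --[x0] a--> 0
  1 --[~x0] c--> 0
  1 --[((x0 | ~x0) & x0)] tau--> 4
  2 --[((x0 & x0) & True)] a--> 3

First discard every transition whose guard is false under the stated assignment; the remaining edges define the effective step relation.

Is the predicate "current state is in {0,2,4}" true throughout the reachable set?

Answer: INVARIANT HOLDS

Trace:
Inv-set: {0,2,4}
R = {0,2,4}
  0: ok
  2: ok
  4: ok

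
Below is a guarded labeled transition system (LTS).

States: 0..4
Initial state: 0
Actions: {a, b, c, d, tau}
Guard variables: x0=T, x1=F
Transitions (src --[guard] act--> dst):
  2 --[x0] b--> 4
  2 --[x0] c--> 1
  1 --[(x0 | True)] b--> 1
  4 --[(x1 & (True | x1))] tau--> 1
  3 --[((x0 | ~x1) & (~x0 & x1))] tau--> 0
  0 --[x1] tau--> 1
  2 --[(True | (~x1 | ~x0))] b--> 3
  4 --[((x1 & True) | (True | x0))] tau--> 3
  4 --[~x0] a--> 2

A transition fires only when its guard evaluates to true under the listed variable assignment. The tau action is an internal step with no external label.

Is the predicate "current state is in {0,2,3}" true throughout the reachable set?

Safe = {0,2,3}
R = {0}
  0: ✓

Answer: INVARIANT HOLDS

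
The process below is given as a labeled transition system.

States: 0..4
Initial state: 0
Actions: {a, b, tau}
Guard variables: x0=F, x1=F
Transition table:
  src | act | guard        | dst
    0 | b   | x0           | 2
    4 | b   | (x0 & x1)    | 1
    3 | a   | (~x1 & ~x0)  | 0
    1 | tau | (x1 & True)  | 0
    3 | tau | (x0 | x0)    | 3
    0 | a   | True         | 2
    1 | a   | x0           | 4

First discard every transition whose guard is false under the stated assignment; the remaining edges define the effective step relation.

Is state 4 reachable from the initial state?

Answer: UNREACHABLE

Analysis:
Guard filter leaves 2 enabled edge(s).
L0 = {0}
L1 = {2}  total {0,2}
Reachable = {0,2}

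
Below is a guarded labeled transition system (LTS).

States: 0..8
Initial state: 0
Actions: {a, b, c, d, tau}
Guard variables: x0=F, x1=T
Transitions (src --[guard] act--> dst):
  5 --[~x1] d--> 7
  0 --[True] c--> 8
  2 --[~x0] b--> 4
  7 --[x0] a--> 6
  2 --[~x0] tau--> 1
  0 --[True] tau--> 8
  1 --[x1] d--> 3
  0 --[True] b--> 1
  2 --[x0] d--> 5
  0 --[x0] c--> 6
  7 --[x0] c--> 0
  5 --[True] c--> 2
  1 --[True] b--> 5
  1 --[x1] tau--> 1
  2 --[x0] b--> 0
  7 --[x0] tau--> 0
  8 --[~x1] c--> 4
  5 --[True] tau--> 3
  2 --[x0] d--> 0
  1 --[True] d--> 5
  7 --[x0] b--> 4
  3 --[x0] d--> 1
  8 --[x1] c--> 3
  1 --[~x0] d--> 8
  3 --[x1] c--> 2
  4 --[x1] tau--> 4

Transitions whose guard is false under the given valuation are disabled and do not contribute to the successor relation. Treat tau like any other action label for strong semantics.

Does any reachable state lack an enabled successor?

Answer: DEADLOCK-FREE

Working:
Reach set: {0,1,2,3,4,5,8}
  0: b→1  c→8  tau→8  [3 exit(s)]
  1: b→5  d→3  d→5  d→8  tau→1  [5 exit(s)]
  2: b→4  tau→1  [2 exit(s)]
  3: c→2  [1 exit(s)]
  4: tau→4  [1 exit(s)]
  5: c→2  tau→3  [2 exit(s)]
  8: c→3  [1 exit(s)]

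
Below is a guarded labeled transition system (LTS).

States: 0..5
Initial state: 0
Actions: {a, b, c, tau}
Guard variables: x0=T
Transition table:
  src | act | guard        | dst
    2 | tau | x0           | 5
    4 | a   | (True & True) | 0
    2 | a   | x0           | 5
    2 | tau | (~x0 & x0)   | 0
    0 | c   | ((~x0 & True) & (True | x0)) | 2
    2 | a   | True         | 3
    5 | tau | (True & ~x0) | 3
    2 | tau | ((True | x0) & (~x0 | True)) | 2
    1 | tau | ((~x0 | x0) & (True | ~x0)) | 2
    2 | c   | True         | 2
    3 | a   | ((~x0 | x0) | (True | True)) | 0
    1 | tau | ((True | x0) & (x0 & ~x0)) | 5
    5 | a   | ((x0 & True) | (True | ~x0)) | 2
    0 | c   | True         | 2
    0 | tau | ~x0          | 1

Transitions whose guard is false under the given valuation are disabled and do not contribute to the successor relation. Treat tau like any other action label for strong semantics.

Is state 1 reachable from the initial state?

After dropping false guards: 10 live edges.
Layer 0: {0}
Layer 1: {2}  total {0,2}
Layer 2: {3,5}  total {0,2,3,5}
Reachable = {0,2,3,5}

Answer: UNREACHABLE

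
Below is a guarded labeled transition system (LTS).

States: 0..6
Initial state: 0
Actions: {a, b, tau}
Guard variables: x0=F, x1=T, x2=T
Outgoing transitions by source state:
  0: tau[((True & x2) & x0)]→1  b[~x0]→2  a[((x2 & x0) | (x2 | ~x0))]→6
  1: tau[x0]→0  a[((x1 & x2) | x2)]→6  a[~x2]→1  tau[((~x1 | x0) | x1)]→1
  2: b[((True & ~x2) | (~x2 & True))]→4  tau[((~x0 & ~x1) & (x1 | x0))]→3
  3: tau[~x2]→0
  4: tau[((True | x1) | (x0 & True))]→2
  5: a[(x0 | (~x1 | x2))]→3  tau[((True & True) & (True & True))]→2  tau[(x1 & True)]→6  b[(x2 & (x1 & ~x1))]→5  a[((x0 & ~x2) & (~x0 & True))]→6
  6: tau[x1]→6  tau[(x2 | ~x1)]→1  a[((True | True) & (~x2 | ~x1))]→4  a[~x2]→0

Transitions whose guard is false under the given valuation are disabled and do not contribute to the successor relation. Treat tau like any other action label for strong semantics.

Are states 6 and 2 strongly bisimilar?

Bisimulation quotient by refinement:
  π0 = {{0,1,2,3,4,5,6}}
  π1 = {{0},{1,5},{2,3},{4,6}}
  π2 = {{0},{1},{2,3},{4},{5},{6}}
6 equivalence class(es) (converged in 3)
6∈{6}, 2∈{2,3}

Answer: NOT BISIMILAR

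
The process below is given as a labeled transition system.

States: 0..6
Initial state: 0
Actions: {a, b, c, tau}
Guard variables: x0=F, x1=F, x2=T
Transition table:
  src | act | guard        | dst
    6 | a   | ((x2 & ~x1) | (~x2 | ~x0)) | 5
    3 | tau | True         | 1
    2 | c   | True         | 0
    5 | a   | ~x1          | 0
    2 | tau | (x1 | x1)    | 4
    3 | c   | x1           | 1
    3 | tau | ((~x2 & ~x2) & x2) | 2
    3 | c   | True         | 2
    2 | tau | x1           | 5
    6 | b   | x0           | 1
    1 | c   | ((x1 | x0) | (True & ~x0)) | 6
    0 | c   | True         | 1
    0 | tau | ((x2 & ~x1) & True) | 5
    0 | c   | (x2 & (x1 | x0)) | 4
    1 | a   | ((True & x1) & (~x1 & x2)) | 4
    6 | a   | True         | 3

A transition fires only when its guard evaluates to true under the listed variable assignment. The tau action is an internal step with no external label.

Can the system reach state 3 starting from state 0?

Answer: REACHABLE

Trace:
Guard filter leaves 9 enabled edge(s).
Layer 0: {0}
Layer 1: {1,5}  cumulative {0,1,5}
Layer 2: {6}  cumulative {0,1,5,6}
Layer 3: {3}  cumulative {0,1,3,5,6}
Layer 4: {2}  cumulative {0,1,2,3,5,6}
Reachable = {0,1,2,3,5,6}
Path to 3: c·c·a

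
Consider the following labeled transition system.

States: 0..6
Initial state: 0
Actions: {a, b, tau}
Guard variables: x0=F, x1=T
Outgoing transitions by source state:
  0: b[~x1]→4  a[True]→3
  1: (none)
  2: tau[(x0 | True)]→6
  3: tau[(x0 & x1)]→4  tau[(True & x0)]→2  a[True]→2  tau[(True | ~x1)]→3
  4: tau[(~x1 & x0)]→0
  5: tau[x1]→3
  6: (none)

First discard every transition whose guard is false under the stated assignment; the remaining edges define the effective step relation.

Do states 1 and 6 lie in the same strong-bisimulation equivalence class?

Bisimulation quotient by refinement:
  π0 = {{0,1,2,3,4,5,6}}
  π1 = {{0},{1,4,6},{2,5},{3}}
  π2 = {{0},{1,4,6},{2},{3},{5}}
5 equivalence class(es) (converged in 3)
1∈{1,4,6}, 6∈{1,4,6}

Answer: BISIMILAR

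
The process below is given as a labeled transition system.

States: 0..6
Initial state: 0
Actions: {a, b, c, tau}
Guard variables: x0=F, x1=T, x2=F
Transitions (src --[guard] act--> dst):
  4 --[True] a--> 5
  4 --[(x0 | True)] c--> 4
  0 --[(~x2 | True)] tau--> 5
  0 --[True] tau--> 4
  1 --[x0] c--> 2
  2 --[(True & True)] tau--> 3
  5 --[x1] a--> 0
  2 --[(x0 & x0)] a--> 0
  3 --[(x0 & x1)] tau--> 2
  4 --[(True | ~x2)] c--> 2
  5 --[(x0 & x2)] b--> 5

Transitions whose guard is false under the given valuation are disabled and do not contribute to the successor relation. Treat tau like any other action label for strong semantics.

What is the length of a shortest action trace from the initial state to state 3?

Layered search for 3:
  L0 = {0}
  L1 = {4,5}
  L2 = {2}
  L3 = {3}
first hit 3 at d=3 via tau·c·tau

Answer: 3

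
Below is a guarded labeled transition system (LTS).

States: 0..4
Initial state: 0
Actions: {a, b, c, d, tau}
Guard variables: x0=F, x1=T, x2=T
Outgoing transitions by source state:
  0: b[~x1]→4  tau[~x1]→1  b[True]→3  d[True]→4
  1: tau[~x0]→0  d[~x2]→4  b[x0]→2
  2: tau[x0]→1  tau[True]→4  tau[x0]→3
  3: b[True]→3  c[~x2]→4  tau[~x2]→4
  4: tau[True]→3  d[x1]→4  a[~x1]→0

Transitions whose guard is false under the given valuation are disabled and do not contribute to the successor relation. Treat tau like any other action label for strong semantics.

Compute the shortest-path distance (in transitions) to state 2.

Layered search for 2:
  L0 = {0}
  L1 = {3,4}
2 never appears.

Answer: UNREACHABLE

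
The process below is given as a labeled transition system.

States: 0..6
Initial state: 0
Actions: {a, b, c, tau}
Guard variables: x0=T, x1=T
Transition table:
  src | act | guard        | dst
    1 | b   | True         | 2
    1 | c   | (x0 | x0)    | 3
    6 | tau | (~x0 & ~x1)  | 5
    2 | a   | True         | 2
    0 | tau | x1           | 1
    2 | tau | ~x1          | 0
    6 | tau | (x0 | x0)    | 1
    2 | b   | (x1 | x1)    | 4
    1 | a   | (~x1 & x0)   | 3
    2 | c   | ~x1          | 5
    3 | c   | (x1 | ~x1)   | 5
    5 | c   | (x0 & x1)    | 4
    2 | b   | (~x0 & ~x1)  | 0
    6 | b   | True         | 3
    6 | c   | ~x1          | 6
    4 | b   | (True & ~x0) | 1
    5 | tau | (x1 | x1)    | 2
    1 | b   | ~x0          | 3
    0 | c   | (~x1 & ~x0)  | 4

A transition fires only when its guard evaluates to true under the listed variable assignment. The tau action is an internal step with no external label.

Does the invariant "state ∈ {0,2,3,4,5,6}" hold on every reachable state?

Safe = {0,2,3,4,5,6}
Reachable = {0,1,2,3,4,5}
  0: ✓
  1: outside
  2: ✓
  3: ✓
  4: ✓
  5: ✓
witness against invariant: tau → 1

Answer: INVARIANT VIOLATED at state 1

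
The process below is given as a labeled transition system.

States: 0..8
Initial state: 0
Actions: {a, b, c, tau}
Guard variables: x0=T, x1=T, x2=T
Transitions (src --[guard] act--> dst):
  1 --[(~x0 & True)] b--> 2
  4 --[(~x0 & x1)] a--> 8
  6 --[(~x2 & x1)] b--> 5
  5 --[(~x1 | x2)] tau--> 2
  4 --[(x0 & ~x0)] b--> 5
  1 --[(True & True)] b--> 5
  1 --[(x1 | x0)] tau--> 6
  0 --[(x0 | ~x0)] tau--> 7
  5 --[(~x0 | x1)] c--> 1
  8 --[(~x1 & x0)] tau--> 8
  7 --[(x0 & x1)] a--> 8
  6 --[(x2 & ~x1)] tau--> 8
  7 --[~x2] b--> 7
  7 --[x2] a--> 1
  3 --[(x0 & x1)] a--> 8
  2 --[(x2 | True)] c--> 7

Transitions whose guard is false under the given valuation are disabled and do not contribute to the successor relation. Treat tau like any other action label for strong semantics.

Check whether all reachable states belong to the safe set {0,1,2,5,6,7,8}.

Answer: INVARIANT HOLDS

Working:
Inv-set: {0,1,2,5,6,7,8}
Reach set: {0,1,2,5,6,7,8}
  0: safe
  1: safe
  2: safe
  5: safe
  6: safe
  7: safe
  8: safe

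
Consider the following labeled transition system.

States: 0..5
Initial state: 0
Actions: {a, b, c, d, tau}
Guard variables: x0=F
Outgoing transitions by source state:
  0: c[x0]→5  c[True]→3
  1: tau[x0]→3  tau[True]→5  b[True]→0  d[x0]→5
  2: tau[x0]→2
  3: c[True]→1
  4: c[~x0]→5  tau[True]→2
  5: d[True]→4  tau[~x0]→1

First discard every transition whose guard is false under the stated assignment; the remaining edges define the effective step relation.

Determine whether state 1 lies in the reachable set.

8 transition(s) survive guard evaluation.
Layer 0: {0}
Layer 1: {3}  cumulative {0,3}
Layer 2: {1}  cumulative {0,1,3}
Layer 3: {5}  cumulative {0,1,3,5}
Layer 4: {4}  cumulative {0,1,3,4,5}
Layer 5: {2}  cumulative {0,1,2,3,4,5}
Reachable = {0,1,2,3,4,5}
Path to 1: c·c

Answer: REACHABLE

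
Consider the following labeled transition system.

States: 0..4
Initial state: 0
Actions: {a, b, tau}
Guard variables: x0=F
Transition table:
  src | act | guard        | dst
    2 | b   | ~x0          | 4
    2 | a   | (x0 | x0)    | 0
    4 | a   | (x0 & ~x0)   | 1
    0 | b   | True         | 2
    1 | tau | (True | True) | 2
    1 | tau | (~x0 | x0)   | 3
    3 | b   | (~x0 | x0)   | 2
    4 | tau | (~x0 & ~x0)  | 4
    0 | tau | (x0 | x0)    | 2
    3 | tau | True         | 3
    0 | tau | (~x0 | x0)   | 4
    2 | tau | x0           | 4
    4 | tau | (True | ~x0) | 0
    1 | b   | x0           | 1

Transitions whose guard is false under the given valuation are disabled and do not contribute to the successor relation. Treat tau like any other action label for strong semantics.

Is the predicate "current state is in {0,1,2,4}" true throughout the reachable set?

Answer: INVARIANT HOLDS

Analysis:
Inv-set: {0,1,2,4}
Reach set: {0,2,4}
  0: ok
  2: ok
  4: ok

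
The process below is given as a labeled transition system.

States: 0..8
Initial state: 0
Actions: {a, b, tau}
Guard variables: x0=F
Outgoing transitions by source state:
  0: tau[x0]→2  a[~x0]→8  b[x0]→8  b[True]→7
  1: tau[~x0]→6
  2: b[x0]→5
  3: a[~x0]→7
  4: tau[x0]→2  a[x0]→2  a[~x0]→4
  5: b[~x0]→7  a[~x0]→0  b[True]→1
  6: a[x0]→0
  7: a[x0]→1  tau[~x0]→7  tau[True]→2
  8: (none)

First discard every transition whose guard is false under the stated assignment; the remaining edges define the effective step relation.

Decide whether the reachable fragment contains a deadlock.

Answer: DEADLOCK at state 2

Analysis:
R = {0,2,7,8}
  0: a→8  b→7  [deg 2]
  2: ∅  [no exit]
  7: tau→2  tau→7  [deg 2]
  8: ∅  [no exit]
trace reaching 2: b·tau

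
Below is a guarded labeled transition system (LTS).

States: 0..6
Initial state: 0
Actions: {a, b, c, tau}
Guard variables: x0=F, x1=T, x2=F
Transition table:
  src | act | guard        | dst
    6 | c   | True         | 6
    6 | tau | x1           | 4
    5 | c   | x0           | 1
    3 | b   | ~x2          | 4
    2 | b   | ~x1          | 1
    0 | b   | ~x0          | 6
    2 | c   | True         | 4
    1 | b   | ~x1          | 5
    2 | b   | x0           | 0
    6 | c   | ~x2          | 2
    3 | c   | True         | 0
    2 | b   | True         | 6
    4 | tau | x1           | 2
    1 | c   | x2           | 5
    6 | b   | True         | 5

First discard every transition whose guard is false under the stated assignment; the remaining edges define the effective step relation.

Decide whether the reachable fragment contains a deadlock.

Answer: DEADLOCK at state 5

Analysis:
Reachable = {0,2,4,5,6}
  0: b→6  [1 exit(s)]
  2: b→6  c→4  [2 exit(s)]
  4: tau→2  [1 exit(s)]
  5: ∅  [STUCK]
  6: b→5  c→2  c→6  tau→4  [4 exit(s)]
witness 5: b·b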